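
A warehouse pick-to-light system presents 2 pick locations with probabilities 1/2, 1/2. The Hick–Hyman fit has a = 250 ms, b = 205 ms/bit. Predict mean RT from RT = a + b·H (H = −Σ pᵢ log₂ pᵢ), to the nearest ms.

455 ms

Each term −pᵢ log₂ pᵢ: 0.5·1 + 0.5·1; summed, H = 1.000 bits.
Mean RT = a + bH = 250 + 205·1.000 = 455.00 ms.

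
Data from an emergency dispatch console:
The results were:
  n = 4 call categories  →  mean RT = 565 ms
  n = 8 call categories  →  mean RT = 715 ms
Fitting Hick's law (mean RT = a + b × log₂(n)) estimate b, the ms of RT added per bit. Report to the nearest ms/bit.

150 ms/bit

Slope: b = (715 − 565) / (log₂ 8 − log₂ 4) = 150/1.0000 = 150 ms/bit.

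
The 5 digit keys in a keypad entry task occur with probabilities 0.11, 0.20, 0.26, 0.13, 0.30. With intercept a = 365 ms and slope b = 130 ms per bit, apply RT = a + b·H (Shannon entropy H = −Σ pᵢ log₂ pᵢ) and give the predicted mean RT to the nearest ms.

654 ms

Entropy contributions −pᵢ log₂ pᵢ: 0.3503, 0.4644, 0.5053, 0.3826, 0.5211; sum H = 2.2237 bits.
RT = a + bH = 365 + 130·2.2237 = 654.08 ms.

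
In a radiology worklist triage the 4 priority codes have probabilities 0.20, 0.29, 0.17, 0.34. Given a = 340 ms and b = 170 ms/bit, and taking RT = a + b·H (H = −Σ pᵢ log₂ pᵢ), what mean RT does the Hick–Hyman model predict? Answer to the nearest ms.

671 ms

H = 0.20·log₂(1/0.20) + 0.29·log₂(1/0.29) + 0.17·log₂(1/0.17) + 0.34·log₂(1/0.34) = 1.9461 bits.
RT = 340 + 170 × 1.9461 = 670.83 ms.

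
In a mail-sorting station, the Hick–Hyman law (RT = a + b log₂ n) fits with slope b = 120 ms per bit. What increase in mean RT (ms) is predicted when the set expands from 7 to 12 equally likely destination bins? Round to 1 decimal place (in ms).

93.3 ms

The intercept a cancels: ΔRT = b·(log₂ n₂ − log₂ n₁) = b·log₂(n₂/n₁).
log₂(12) − log₂(7) = 3.5850 − 2.8074 = 0.7776.
ΔRT = 120 × 0.7776 = 93.313 ms.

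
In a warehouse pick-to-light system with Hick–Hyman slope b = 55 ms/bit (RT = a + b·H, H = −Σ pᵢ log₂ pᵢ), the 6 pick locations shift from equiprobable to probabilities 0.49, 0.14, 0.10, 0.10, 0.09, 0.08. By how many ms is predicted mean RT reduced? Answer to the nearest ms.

23 ms

The RT saving is b·ΔH. Equiprobable H₀ = log₂(6) = 2.5850 bits; with the given probabilities H = 2.1699 bits.
b·(H₀ − H) = 55 × (2.5850 − 2.1699) = 22.83 ms.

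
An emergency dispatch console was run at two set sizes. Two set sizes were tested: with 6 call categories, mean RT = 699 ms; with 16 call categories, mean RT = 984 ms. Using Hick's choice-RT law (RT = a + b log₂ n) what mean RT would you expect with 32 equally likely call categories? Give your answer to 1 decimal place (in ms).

1185.4 ms

Solve the two-equation system in a and b:
  b = (984 − 699) / (log₂ 16 − log₂ 6) = 285 / (4 − 2.5850) = 201.408 ms/bit
  a = 699 − 201.408 × 2.5850 = 178.368 ms
Then RT(32) = 178.368 + 201.408 × log₂ 32 = 178.368 + 201.408 × 5 ≈ 1185.408 ms.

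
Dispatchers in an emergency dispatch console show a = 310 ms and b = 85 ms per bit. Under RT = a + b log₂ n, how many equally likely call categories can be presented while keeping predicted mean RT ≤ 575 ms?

85·log₂ n ≤ 575 − 310 = 265, giving log₂ n ≤ 3.1176 and n ≤ 8.680. The largest whole number is 8.

8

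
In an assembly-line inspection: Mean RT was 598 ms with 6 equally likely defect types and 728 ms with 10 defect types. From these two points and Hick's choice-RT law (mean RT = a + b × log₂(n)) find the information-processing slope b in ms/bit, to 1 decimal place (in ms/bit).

b = (RT₂ − RT₁)/(log₂ n₂ − log₂ n₁) = (728 − 598)/(3.3219 − 2.5850) = 176.399 ms/bit.

176.4 ms/bit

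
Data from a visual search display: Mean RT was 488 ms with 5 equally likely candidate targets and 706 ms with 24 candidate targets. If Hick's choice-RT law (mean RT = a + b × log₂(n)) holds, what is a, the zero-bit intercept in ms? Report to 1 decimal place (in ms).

264.3 ms

Slope: b = (706 − 488) / (log₂ 24 − log₂ 5) = 218/2.2630 = 96.331 ms/bit.
Intercept: a = 488 − 96.331·log₂(5) = 264.327 ms.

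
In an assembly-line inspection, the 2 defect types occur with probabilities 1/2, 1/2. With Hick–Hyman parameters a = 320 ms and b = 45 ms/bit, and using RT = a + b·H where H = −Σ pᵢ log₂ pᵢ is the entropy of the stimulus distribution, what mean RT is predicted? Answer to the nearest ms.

365 ms

Each term −pᵢ log₂ pᵢ: 0.5·1 + 0.5·1; summed, H = 1.000 bits.
Mean RT = a + bH = 320 + 45·1.000 = 365.00 ms.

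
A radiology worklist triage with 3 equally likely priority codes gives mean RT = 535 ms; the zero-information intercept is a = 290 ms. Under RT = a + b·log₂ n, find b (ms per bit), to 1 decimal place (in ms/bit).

b = (535 − 290) / log₂(3) = 245 / 1.5850 = 154.578 ms/bit.

154.6 ms/bit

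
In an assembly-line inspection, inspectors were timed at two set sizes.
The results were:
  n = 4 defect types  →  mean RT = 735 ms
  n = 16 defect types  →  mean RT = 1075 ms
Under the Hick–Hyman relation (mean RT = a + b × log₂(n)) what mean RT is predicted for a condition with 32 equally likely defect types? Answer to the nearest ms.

1245 ms

RT is linear in log₂ n, so two points fix the line:
  b = (1075 − 735) / (log₂ 16 − log₂ 4) = 340 / (4 − 2) = 170 ms/bit
  a = 735 − 170 × 2 = 395 ms
Then RT(32) = 395 + 170 × log₂ 32 = 395 + 170 × 5 ≈ 1245.000 ms.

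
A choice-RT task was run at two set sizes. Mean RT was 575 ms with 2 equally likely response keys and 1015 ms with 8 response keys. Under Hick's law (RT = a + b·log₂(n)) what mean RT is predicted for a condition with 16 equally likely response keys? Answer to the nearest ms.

RT is linear in log₂ n, so two points fix the line:
  b = (1015 − 575) / (log₂ 8 − log₂ 2) = 440 / (3 − 1) = 220 ms/bit
  a = 575 − 220 × 1 = 355 ms
Then RT(16) = 355 + 220 × log₂ 16 = 355 + 220 × 4 ≈ 1235.000 ms.

1235 ms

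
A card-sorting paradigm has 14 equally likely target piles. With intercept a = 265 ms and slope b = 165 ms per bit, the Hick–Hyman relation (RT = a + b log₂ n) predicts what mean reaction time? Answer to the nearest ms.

log₂(14) = 3.8074 bits, so RT = 265 + 165 × 3.8074 ≈ 893.214 ms.

893 ms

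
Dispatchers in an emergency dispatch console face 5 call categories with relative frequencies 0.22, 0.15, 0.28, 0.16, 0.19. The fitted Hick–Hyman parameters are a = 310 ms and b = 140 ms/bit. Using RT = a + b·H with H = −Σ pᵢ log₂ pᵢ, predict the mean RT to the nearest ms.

630 ms

H = 0.22·log₂(1/0.22) + 0.15·log₂(1/0.15) + 0.28·log₂(1/0.28) + 0.16·log₂(1/0.16) + 0.19·log₂(1/0.19) = 2.2836 bits.
RT = 310 + 140 × 2.2836 = 629.70 ms.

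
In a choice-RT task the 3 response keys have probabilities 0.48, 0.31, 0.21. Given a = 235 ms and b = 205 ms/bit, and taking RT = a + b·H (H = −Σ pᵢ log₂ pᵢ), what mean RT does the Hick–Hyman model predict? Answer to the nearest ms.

Entropy contributions −pᵢ log₂ pᵢ: 0.5083, 0.5238, 0.4728; sum H = 1.5049 bits.
RT = a + bH = 235 + 205·1.5049 = 543.50 ms.

544 ms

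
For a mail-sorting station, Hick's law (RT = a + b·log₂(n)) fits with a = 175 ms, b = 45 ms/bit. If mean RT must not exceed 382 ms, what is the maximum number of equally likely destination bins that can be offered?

Information budget: (382 − 175)/45 = 4.6000 bits, so n ≤ 2^4.6000 = 24.251 → at most 24.

24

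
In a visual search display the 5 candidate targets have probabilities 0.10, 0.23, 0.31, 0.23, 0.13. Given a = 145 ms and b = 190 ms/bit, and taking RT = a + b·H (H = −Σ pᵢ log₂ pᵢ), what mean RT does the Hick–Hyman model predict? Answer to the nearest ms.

566 ms

H = 0.10·log₂(1/0.10) + 0.23·log₂(1/0.23) + 0.31·log₂(1/0.31) + 0.23·log₂(1/0.23) + 0.13·log₂(1/0.13) = 2.2140 bits.
RT = 145 + 190 × 2.2140 = 565.65 ms.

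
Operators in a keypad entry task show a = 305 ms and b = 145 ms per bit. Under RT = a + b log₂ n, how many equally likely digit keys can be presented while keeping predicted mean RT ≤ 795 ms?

10

Information budget: (795 − 305)/145 = 3.3793 bits, so n ≤ 2^3.3793 = 10.406 → at most 10.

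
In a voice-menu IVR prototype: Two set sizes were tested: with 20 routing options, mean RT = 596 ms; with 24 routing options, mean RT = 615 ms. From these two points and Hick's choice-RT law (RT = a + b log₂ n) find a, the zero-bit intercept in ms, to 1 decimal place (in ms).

283.8 ms

b = (RT₂ − RT₁)/(log₂ n₂ − log₂ n₁) = (615 − 596)/(4.5850 − 4.3219) = 72.234 ms/bit.
a = RT₁ − b·log₂ n₁ = 596 − 72.234 × 4.3219 = 283.810 ms.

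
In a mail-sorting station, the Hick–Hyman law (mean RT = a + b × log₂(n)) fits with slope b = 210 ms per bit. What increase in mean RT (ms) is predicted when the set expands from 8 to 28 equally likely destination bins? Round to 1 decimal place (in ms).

379.5 ms

Only the slope matters, since a is common to both: ΔRT = b·log₂(n₂/n₁).
log₂(28) − log₂(8) = 4.8074 − 3 = 1.8074.
ΔRT = 210 × 1.8074 = 379.545 ms.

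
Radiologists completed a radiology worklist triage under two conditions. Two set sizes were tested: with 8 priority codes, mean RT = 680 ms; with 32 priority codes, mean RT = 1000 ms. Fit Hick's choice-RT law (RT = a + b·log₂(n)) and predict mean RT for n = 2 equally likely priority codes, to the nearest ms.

RT is linear in log₂ n, so two points fix the line:
  b = (1000 − 680) / (log₂ 32 − log₂ 8) = 320 / (5 − 3) = 160 ms/bit
  a = 680 − 160 × 3 = 200 ms
Then RT(2) = 200 + 160 × log₂ 2 = 200 + 160 × 1 ≈ 360.000 ms.

360 ms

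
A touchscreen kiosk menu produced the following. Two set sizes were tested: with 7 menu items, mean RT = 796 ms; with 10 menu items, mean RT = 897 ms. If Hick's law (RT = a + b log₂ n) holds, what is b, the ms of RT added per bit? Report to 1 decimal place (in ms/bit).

196.3 ms/bit

Slope: b = (897 − 796) / (log₂ 10 − log₂ 7) = 101/0.5146 = 196.279 ms/bit.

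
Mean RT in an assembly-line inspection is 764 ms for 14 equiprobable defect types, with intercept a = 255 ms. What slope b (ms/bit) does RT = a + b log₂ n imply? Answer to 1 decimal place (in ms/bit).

log₂(14) = 3.8074 bits.
b = (RT − a)/log₂ n = (764 − 255) / 3.8074 = 133.689 ms/bit.

133.7 ms/bit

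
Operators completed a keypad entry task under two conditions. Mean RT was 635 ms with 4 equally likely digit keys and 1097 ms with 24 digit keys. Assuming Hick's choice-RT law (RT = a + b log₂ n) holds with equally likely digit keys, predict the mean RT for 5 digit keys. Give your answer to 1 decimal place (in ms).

692.5 ms

With log₂ n on the abscissa the relation is linear; from the two conditions:
  b = (1097 − 635) / (log₂ 24 − log₂ 4) = 462 / (4.5850 − 2) = 178.726 ms/bit
  a = 635 − 178.726 × 2 = 277.548 ms
Then RT(5) = 277.548 + 178.726 × log₂ 5 = 277.548 + 178.726 × 2.3219 ≈ 692.537 ms.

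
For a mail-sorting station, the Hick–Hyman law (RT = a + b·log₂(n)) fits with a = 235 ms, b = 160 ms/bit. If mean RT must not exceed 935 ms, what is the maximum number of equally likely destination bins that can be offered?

20

160·log₂ n ≤ 935 − 235 = 700, giving log₂ n ≤ 4.3750 and n ≤ 20.749. The largest whole number is 20.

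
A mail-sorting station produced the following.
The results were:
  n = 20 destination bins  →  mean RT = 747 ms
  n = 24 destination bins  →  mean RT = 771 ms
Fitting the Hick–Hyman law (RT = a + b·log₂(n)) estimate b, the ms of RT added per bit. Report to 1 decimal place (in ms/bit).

The slope on a log₂ axis is (771 − 747) / (4.5850 − 4.3219) = 91.243 ms/bit.

91.2 ms/bit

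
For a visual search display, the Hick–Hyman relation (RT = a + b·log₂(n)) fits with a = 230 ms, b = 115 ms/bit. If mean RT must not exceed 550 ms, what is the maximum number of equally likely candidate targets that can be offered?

Set 230 + 115·log₂ n ≤ 550 → log₂ n ≤ (550 − 230)/115 = 2.7826.
So n ≤ 2^2.7826 = 6.881; the largest integer n is 6.

6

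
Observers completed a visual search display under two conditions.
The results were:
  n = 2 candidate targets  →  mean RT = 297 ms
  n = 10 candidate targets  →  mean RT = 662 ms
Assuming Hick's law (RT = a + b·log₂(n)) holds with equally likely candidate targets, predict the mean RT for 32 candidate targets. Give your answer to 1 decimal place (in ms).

Fit slope and intercept:
  b = (662 − 297) / (log₂ 10 − log₂ 2) = 365 / (3.3219 − 1) = 157.197 ms/bit
  a = 297 − 157.197 × 1 = 139.803 ms
Then RT(32) = 139.803 + 157.197 × log₂ 32 = 139.803 + 157.197 × 5 ≈ 925.788 ms.

925.8 ms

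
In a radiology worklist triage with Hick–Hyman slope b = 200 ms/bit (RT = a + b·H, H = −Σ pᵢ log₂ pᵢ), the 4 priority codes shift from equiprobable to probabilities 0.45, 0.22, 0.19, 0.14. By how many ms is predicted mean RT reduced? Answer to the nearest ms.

The RT saving is b·ΔH. Equiprobable H₀ = log₂(4) = 2.0000 bits; with the given probabilities H = 1.8513 bits.
b·(H₀ − H) = 200 × (2.0000 − 1.8513) = 29.74 ms.

30 ms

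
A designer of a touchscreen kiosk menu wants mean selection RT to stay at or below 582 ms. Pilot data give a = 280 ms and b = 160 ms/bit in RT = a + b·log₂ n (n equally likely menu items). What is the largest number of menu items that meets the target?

3

160·log₂ n ≤ 582 − 280 = 302, giving log₂ n ≤ 1.8875 and n ≤ 3.700. The largest whole number is 3.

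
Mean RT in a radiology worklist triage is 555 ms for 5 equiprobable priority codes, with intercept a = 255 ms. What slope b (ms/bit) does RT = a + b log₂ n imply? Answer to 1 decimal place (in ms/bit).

129.2 ms/bit

b = (555 − 255) / log₂(5) = 300 / 2.3219 = 129.203 ms/bit.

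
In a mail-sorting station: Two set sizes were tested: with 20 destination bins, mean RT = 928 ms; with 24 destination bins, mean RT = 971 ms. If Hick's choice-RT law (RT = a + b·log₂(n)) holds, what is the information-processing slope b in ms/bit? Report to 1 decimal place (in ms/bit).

163.5 ms/bit

Slope: b = (971 − 928) / (log₂ 24 − log₂ 20) = 43/0.2630 = 163.477 ms/bit.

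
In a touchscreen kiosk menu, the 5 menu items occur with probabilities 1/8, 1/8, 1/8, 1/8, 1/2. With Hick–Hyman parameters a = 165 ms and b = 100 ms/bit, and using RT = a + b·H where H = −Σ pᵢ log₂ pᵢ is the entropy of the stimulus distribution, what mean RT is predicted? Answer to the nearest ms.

365 ms

H = −Σ pᵢ log₂ pᵢ = 0.125·3 + 0.125·3 + 0.125·3 + 0.125·3 + 0.5·1 = 2.000 bits.
RT = 165 + 100 × 2.000 = 365.00 ms.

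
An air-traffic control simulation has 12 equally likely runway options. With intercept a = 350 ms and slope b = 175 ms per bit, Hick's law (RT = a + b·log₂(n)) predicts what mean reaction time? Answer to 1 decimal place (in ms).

977.4 ms

log₂(12) = 3.5850 bits, so RT = 350 + 175 × 3.5850 ≈ 977.368 ms.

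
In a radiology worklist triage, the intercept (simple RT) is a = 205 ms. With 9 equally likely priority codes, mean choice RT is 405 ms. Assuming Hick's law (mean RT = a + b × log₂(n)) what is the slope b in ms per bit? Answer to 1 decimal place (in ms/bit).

63.1 ms/bit

9 alternatives carry log₂ 9 = 3.1699 bits; the choice cost is 405 − 205 = 200 ms, so b = 200/3.1699 = 63.093 ms/bit.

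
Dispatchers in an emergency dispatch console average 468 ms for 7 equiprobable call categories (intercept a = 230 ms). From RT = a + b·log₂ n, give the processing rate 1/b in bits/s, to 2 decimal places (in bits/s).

11.80 bits/s

b = (468 − 230)/log₂ 7 = 238/2.8074 = 84.777 ms per bit = 0.08478 s/bit; the reciprocal is 11.796 bits/s.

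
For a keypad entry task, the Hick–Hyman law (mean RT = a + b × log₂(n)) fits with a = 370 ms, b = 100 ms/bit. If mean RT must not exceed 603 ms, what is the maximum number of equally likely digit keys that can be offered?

5

Set 370 + 100·log₂ n ≤ 603 → log₂ n ≤ (603 − 370)/100 = 2.3300.
So n ≤ 2^2.3300 = 5.028; the largest integer n is 5.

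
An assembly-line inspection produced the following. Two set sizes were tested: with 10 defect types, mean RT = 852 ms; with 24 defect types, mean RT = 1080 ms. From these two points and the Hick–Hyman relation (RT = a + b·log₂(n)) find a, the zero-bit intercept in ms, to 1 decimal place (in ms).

b = (RT₂ − RT₁)/(log₂ n₂ − log₂ n₁) = (1080 − 852)/(4.5850 − 3.3219) = 180.518 ms/bit.
Intercept: a = 852 − 180.518·log₂(10) = 252.333 ms.

252.3 ms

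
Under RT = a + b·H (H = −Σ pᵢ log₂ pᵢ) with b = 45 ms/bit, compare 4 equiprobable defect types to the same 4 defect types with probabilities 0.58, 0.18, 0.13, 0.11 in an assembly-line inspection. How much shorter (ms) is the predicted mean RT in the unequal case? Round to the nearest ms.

16 ms

The RT saving is b·ΔH. Equiprobable H₀ = log₂(4) = 2.0000 bits; with the given probabilities H = 1.6340 bits.
b·(H₀ − H) = 45 × (2.0000 − 1.6340) = 16.47 ms.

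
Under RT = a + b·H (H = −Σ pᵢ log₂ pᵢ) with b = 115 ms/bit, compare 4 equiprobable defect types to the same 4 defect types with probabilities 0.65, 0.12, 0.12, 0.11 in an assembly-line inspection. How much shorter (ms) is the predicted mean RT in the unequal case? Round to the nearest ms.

59 ms

Equiprobable entropy H₀ = log₂ 4 = 2.0000 bits.
Skewed entropy H = −Σ pᵢ log₂ pᵢ = 1.4884 bits.
ΔRT = b·(H₀ − H) = 115 × 0.5116 = 58.84 ms.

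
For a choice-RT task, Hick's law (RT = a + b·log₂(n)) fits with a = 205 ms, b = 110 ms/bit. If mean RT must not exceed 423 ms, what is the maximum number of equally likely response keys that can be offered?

3

Information budget: (423 − 205)/110 = 1.9818 bits, so n ≤ 2^1.9818 = 3.950 → at most 3.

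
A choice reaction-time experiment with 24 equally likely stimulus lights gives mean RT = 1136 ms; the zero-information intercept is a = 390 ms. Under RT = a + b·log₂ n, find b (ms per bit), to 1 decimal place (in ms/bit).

b = (1136 − 390) / log₂(24) = 746 / 4.5850 = 162.706 ms/bit.

162.7 ms/bit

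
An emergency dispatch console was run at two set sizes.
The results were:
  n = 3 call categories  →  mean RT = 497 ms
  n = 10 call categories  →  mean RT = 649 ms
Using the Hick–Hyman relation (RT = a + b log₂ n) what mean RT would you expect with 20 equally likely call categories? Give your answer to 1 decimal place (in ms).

736.5 ms

RT is linear in log₂ n, so two points fix the line:
  b = (649 − 497) / (log₂ 10 − log₂ 3) = 152 / (3.3219 − 1.5850) = 87.509 ms/bit
  a = 497 − 87.509 × 1.5850 = 358.302 ms
Then RT(20) = 358.302 + 87.509 × log₂ 20 = 358.302 + 87.509 × 4.3219 ≈ 736.509 ms.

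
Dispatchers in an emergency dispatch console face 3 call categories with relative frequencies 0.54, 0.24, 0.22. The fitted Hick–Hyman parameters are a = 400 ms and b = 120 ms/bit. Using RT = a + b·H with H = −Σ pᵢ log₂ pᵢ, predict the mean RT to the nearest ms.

575 ms

H = 0.54·log₂(1/0.54) + 0.24·log₂(1/0.24) + 0.22·log₂(1/0.22) = 1.4548 bits.
RT = 400 + 120 × 1.4548 = 574.57 ms.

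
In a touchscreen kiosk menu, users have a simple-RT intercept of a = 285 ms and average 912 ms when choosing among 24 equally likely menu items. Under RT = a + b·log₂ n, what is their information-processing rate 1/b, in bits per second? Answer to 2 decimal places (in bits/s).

7.31 bits/s

b = (912 − 285)/log₂ 24 = 627/4.5850 = 136.751 ms per bit = 0.13675 s/bit; the reciprocal is 7.313 bits/s.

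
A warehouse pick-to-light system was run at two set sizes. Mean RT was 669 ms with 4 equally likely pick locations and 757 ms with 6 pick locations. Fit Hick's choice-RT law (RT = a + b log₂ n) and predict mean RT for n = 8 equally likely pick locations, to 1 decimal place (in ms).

819.4 ms

Solve the two-equation system in a and b:
  b = (757 − 669) / (log₂ 6 − log₂ 4) = 88 / (2.5850 − 2) = 150.437 ms/bit
  a = 669 − 150.437 × 2 = 368.126 ms
Then RT(8) = 368.126 + 150.437 × log₂ 8 = 368.126 + 150.437 × 3 ≈ 819.437 ms.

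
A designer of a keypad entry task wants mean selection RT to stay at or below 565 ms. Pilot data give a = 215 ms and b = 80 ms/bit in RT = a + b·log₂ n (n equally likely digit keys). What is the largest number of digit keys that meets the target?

20

80·log₂ n ≤ 565 − 215 = 350, giving log₂ n ≤ 4.3750 and n ≤ 20.749. The largest whole number is 20.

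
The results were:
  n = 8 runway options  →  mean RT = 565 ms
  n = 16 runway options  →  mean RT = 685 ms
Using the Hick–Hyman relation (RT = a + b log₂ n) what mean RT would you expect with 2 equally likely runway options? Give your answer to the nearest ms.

325 ms

Fit slope and intercept:
  b = (685 − 565) / (log₂ 16 − log₂ 8) = 120 / (4 − 3) = 120 ms/bit
  a = 565 − 120 × 3 = 205 ms
Then RT(2) = 205 + 120 × log₂ 2 = 205 + 120 × 1 ≈ 325.000 ms.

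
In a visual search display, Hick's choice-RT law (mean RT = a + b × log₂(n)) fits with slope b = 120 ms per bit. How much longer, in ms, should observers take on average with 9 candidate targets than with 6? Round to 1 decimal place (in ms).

70.2 ms

ΔRT = (a + b log₂ n₂) − (a + b log₂ n₁) = b·(log₂ n₂ − log₂ n₁).
log₂(9) − log₂(6) = 3.1699 − 2.5850 = 0.5850.
ΔRT = 120 × 0.5850 = 70.196 ms.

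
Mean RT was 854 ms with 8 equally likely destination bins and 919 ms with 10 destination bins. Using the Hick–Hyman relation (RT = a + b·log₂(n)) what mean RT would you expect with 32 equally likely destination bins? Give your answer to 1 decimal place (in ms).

RT is linear in log₂ n, so two points fix the line:
  b = (919 − 854) / (log₂ 10 − log₂ 8) = 65 / (3.3219 − 3) = 201.908 ms/bit
  a = 854 − 201.908 × 3 = 248.275 ms
Then RT(32) = 248.275 + 201.908 × log₂ 32 = 248.275 + 201.908 × 5 ≈ 1257.817 ms.

1257.8 ms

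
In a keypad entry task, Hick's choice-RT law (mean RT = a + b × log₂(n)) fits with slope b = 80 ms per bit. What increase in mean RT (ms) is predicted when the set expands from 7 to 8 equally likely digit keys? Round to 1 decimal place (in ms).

Only the slope matters, since a is common to both: ΔRT = b·log₂(n₂/n₁).
log₂(8) − log₂(7) = 3 − 2.8074 = 0.1926.
ΔRT = 80 × 0.1926 = 15.412 ms.

15.4 ms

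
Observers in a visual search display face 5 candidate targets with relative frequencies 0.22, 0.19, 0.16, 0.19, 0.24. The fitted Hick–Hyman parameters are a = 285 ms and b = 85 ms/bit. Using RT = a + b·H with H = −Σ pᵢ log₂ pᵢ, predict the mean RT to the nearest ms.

481 ms

H = 0.22·log₂(1/0.22) + 0.19·log₂(1/0.19) + 0.16·log₂(1/0.16) + 0.19·log₂(1/0.19) + 0.24·log₂(1/0.24) = 2.3082 bits.
RT = 285 + 85 × 2.3082 = 481.20 ms.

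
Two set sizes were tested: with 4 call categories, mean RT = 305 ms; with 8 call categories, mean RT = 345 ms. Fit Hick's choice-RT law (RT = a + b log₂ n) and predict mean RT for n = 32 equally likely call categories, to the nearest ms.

425 ms

Solve the two-equation system in a and b:
  b = (345 − 305) / (log₂ 8 − log₂ 4) = 40 / (3 − 2) = 40 ms/bit
  a = 305 − 40 × 2 = 225 ms
Then RT(32) = 225 + 40 × log₂ 32 = 225 + 40 × 5 ≈ 425.000 ms.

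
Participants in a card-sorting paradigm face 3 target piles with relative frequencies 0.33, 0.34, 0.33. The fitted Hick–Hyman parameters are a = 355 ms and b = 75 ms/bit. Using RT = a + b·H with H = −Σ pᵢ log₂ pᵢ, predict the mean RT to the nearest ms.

474 ms

Entropy contributions −pᵢ log₂ pᵢ: 0.5278, 0.5292, 0.5278; sum H = 1.5848 bits.
RT = a + bH = 355 + 75·1.5848 = 473.86 ms.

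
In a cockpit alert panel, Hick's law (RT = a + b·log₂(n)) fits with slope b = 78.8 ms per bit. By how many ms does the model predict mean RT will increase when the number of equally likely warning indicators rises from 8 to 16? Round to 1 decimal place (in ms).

78.8 ms

Only the slope matters, since a is common to both: ΔRT = b·log₂(n₂/n₁).
log₂(16) − log₂(8) = log₂(16/8) = log₂(2) = 1.
ΔRT = 78.8 × 1.0000 = 78.800 ms.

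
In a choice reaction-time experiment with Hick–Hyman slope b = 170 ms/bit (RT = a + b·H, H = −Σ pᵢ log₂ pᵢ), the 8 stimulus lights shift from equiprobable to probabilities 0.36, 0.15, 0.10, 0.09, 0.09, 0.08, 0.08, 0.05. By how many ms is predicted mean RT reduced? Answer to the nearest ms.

51 ms

The RT saving is b·ΔH. Equiprobable H₀ = log₂(8) = 3.0000 bits; with the given probabilities H = 2.6978 bits.
b·(H₀ − H) = 170 × (3.0000 − 2.6978) = 51.38 ms.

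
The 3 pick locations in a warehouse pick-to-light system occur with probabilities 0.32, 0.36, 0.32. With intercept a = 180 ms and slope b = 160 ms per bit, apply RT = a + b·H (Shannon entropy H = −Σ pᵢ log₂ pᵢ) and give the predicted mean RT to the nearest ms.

433 ms

Entropy contributions −pᵢ log₂ pᵢ: 0.5260, 0.5306, 0.5260; sum H = 1.5827 bits.
RT = a + bH = 180 + 160·1.5827 = 433.23 ms.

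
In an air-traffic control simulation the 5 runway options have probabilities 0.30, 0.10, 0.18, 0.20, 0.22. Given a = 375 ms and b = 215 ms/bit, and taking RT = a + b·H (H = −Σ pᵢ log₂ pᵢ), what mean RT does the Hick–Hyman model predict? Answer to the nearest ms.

H = 0.30·log₂(1/0.30) + 0.10·log₂(1/0.10) + 0.18·log₂(1/0.18) + 0.20·log₂(1/0.20) + 0.22·log₂(1/0.22) = 2.2435 bits.
RT = 375 + 215 × 2.2435 = 857.36 ms.

857 ms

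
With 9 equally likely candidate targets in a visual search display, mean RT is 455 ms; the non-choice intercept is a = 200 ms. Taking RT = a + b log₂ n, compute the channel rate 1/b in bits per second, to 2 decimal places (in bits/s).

12.43 bits/s

b = (455 − 200)/log₂ 9 = 255/3.1699 = 80.444 ms per bit = 0.08044 s/bit; the reciprocal is 12.431 bits/s.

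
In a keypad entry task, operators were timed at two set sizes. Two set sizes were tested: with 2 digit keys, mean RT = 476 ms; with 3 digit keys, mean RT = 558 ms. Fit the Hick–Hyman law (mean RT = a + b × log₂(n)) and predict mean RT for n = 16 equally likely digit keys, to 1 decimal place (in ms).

896.5 ms

Fit slope and intercept:
  b = (558 − 476) / (log₂ 3 − log₂ 2) = 82 / (1.5850 − 1) = 140.180 ms/bit
  a = 476 − 140.180 × 1 = 335.820 ms
Then RT(16) = 335.820 + 140.180 × log₂ 16 = 335.820 + 140.180 × 4 ≈ 896.540 ms.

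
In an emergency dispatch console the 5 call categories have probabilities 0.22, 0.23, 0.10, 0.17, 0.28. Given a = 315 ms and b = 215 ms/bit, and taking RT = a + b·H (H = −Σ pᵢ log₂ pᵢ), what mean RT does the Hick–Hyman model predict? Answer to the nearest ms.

799 ms

Entropy contributions −pᵢ log₂ pᵢ: 0.4806, 0.4877, 0.3322, 0.4346, 0.5142; sum H = 2.2492 bits.
RT = a + bH = 315 + 215·2.2492 = 798.59 ms.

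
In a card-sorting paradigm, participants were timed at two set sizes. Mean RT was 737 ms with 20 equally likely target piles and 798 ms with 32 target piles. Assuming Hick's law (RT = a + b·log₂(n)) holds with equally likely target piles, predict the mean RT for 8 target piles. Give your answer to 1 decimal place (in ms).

Solve the two-equation system in a and b:
  b = (798 − 737) / (log₂ 32 − log₂ 20) = 61 / (5 − 4.3219) = 89.961 ms/bit
  a = 737 − 89.961 × 4.3219 = 348.195 ms
Then RT(8) = 348.195 + 89.961 × log₂ 8 = 348.195 + 89.961 × 3 ≈ 618.078 ms.

618.1 ms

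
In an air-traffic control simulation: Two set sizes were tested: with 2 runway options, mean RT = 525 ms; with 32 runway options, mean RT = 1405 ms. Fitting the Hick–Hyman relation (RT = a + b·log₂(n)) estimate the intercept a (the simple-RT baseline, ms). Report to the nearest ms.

305 ms

Slope: b = (1405 − 525) / (log₂ 32 − log₂ 2) = 880/4.0000 = 220 ms/bit.
Intercept: a = 525 − 220·log₂(2) = 305.000 ms.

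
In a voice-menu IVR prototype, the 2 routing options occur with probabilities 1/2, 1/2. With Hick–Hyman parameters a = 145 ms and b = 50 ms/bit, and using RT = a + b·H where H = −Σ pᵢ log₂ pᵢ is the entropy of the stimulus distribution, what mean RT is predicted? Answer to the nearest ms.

195 ms

Each term −pᵢ log₂ pᵢ: 0.5·1 + 0.5·1; summed, H = 1.000 bits.
Mean RT = a + bH = 145 + 50·1.000 = 195.00 ms.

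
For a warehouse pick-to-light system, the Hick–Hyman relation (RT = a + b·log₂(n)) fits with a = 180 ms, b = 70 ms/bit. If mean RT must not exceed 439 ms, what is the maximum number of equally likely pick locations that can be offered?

Information budget: (439 − 180)/70 = 3.7000 bits, so n ≤ 2^3.7000 = 12.996 → at most 12.

12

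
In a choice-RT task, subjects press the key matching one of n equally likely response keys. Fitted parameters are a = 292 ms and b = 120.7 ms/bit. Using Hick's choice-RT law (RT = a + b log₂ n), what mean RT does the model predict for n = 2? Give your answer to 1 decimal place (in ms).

412.7 ms

log₂(2) = 1 bits, so RT = 292 + 120.7 × 1 ≈ 412.700 ms.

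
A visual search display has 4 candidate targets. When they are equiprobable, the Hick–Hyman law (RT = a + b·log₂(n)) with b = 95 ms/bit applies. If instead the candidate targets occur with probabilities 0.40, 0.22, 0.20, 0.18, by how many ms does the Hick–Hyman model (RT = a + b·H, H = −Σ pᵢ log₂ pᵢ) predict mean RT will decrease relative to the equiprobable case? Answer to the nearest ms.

The RT saving is b·ΔH. Equiprobable H₀ = log₂(4) = 2.0000 bits; with the given probabilities H = 1.9190 bits.
b·(H₀ − H) = 95 × (2.0000 − 1.9190) = 7.69 ms.

8 ms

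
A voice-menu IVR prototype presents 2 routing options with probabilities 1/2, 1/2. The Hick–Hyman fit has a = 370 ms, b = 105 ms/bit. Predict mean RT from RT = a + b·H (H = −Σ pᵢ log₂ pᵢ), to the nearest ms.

H = −Σ pᵢ log₂ pᵢ = 0.5·1 + 0.5·1 = 1.000 bits.
RT = 370 + 105 × 1.000 = 475.00 ms.

475 ms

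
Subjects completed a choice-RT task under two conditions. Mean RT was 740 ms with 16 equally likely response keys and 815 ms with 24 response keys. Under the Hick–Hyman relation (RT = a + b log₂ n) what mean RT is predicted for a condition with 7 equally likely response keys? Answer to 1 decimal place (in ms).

587.1 ms

Solve the two-equation system in a and b:
  b = (815 − 740) / (log₂ 24 − log₂ 16) = 75 / (4.5850 − 4) = 128.213 ms/bit
  a = 740 − 128.213 × 4 = 227.147 ms
Then RT(7) = 227.147 + 128.213 × log₂ 7 = 227.147 + 128.213 × 2.8074 ≈ 587.087 ms.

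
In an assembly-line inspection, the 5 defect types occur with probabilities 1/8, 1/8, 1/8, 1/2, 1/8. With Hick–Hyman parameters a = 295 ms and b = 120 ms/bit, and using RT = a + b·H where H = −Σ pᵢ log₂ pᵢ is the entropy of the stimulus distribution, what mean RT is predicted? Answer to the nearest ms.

Each term −pᵢ log₂ pᵢ: 0.125·3 + 0.125·3 + 0.125·3 + 0.5·1 + 0.125·3; summed, H = 2.000 bits.
Mean RT = a + bH = 295 + 120·2.000 = 535.00 ms.

535 ms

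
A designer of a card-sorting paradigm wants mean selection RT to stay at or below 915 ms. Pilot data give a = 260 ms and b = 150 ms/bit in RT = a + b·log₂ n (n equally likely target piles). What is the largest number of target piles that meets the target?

20

Information budget: (915 − 260)/150 = 4.3667 bits, so n ≤ 2^4.3667 = 20.630 → at most 20.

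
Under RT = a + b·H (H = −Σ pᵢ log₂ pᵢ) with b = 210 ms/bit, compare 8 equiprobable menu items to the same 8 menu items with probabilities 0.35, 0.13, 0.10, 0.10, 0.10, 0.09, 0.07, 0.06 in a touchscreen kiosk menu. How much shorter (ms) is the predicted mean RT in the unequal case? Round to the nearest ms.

56 ms

The RT saving is b·ΔH. Equiprobable H₀ = log₂(8) = 3.0000 bits; with the given probabilities H = 2.7341 bits.
b·(H₀ − H) = 210 × (3.0000 − 2.7341) = 55.85 ms.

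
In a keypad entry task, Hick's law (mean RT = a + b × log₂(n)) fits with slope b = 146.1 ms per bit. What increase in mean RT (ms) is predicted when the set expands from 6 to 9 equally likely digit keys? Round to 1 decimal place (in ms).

85.5 ms

The intercept a cancels: ΔRT = b·(log₂ n₂ − log₂ n₁) = b·log₂(n₂/n₁).
log₂(9) − log₂(6) = 3.1699 − 2.5850 = 0.5850.
ΔRT = 146.1 × 0.5850 = 85.463 ms.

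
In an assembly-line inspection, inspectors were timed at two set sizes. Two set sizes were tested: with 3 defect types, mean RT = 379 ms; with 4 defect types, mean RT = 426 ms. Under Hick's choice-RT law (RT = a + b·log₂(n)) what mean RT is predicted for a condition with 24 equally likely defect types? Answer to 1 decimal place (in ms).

RT is linear in log₂ n, so two points fix the line:
  b = (426 − 379) / (log₂ 4 − log₂ 3) = 47 / (2 − 1.5850) = 113.243 ms/bit
  a = 379 − 113.243 × 1.5850 = 199.514 ms
Then RT(24) = 199.514 + 113.243 × log₂ 24 = 199.514 + 113.243 × 4.5850 ≈ 718.728 ms.

718.7 ms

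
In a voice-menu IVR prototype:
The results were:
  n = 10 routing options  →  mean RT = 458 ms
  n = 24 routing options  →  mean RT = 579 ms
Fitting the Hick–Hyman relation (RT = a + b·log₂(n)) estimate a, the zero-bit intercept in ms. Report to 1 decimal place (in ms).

139.8 ms

b = (RT₂ − RT₁)/(log₂ n₂ − log₂ n₁) = (579 − 458)/(4.5850 − 3.3219) = 95.801 ms/bit.
a = RT₁ − b·log₂ n₁ = 458 − 95.801 × 3.3219 = 139.756 ms.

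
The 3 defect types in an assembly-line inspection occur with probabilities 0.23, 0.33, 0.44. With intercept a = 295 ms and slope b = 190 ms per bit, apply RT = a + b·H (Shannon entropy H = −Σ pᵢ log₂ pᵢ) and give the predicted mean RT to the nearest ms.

H = 0.23·log₂(1/0.23) + 0.33·log₂(1/0.33) + 0.44·log₂(1/0.44) = 1.5366 bits.
RT = 295 + 190 × 1.5366 = 586.96 ms.

587 ms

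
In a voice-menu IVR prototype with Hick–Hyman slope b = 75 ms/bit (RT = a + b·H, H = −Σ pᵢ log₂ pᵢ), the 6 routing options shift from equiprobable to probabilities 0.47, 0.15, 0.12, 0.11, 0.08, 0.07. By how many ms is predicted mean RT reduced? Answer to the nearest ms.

Equiprobable entropy H₀ = log₂ 6 = 2.5850 bits.
Skewed entropy H = −Σ pᵢ log₂ pᵢ = 2.1999 bits.
ΔRT = b·(H₀ − H) = 75 × 0.3850 = 28.88 ms.

29 ms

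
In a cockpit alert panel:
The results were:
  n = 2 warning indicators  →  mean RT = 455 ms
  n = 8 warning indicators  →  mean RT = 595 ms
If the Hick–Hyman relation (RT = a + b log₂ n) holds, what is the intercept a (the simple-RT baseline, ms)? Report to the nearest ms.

385 ms

The slope on a log₂ axis is (595 − 455) / (3 − 1) = 70 ms/bit.
a = RT₁ − b·log₂ n₁ = 455 − 70 × 1 = 385.000 ms.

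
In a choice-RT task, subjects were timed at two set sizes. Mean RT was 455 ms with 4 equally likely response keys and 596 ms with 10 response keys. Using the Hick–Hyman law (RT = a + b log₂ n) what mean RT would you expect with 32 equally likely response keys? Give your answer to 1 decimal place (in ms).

775.0 ms

Fit slope and intercept:
  b = (596 − 455) / (log₂ 10 − log₂ 4) = 141 / (3.3219 − 2) = 106.662 ms/bit
  a = 455 − 106.662 × 2 = 241.675 ms
Then RT(32) = 241.675 + 106.662 × log₂ 32 = 241.675 + 106.662 × 5 ≈ 774.987 ms.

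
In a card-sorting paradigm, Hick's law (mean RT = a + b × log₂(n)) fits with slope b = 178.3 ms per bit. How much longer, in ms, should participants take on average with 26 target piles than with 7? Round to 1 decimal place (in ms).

The intercept a cancels: ΔRT = b·(log₂ n₂ − log₂ n₁) = b·log₂(n₂/n₁).
log₂(26) − log₂(7) = 4.7004 − 2.8074 = 1.8931.
ΔRT = 178.3 × 1.8931 = 337.537 ms.

337.5 ms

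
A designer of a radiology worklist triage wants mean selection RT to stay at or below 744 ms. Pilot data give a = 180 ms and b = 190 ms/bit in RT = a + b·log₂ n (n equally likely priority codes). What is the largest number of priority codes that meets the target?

Set 180 + 190·log₂ n ≤ 744 → log₂ n ≤ (744 − 180)/190 = 2.9684.
So n ≤ 2^2.9684 = 7.827; the largest integer n is 7.

7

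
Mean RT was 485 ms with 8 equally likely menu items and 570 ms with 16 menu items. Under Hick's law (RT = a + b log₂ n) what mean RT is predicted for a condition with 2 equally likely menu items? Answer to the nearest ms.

Fit slope and intercept:
  b = (570 − 485) / (log₂ 16 − log₂ 8) = 85 / (4 − 3) = 85 ms/bit
  a = 485 − 85 × 3 = 230 ms
Then RT(2) = 230 + 85 × log₂ 2 = 230 + 85 × 1 ≈ 315.000 ms.

315 ms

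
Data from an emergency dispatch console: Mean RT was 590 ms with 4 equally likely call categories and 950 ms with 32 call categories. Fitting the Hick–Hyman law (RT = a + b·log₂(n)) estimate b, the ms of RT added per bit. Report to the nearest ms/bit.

120 ms/bit

Slope: b = (950 − 590) / (log₂ 32 − log₂ 4) = 360/3.0000 = 120 ms/bit.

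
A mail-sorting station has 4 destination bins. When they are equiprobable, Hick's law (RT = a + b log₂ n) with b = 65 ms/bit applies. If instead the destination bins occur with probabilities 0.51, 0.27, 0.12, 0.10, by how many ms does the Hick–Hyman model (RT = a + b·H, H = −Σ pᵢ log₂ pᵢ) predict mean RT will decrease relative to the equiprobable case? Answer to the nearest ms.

The RT saving is b·ΔH. Equiprobable H₀ = log₂(4) = 2.0000 bits; with the given probabilities H = 1.7047 bits.
b·(H₀ − H) = 65 × (2.0000 − 1.7047) = 19.19 ms.

19 ms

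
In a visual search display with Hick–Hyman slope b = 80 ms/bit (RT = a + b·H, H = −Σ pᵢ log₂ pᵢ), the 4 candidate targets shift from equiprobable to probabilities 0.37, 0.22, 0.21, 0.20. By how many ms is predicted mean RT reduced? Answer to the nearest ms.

4 ms

Equiprobable entropy H₀ = log₂ 4 = 2.0000 bits.
Skewed entropy H = −Σ pᵢ log₂ pᵢ = 1.9485 bits.
ΔRT = b·(H₀ − H) = 80 × 0.0515 = 4.12 ms.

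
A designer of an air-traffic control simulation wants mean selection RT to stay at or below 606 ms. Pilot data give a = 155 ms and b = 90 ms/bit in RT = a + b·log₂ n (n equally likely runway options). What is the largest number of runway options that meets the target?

Set 155 + 90·log₂ n ≤ 606 → log₂ n ≤ (606 − 155)/90 = 5.0111.
So n ≤ 2^5.0111 = 32.247; the largest integer n is 32.

32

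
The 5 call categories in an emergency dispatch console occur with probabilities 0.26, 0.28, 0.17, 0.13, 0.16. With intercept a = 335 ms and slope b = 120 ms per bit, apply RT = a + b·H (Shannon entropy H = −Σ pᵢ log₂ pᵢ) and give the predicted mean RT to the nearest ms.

606 ms

H = 0.26·log₂(1/0.26) + 0.28·log₂(1/0.28) + 0.17·log₂(1/0.17) + 0.13·log₂(1/0.13) + 0.16·log₂(1/0.16) = 2.2598 bits.
RT = 335 + 120 × 2.2598 = 606.17 ms.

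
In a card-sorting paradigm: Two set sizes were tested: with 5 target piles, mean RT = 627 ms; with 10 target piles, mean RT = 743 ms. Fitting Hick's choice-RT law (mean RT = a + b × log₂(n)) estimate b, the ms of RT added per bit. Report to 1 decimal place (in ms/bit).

The slope on a log₂ axis is (743 − 627) / (3.3219 − 2.3219) = 116.000 ms/bit.

116.0 ms/bit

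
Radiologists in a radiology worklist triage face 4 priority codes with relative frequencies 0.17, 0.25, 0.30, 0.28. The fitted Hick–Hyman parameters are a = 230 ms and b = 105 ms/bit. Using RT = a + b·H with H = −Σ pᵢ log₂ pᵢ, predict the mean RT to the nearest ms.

437 ms

Entropy contributions −pᵢ log₂ pᵢ: 0.4346, 0.5000, 0.5211, 0.5142; sum H = 1.9699 bits.
RT = a + bH = 230 + 105·1.9699 = 436.84 ms.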